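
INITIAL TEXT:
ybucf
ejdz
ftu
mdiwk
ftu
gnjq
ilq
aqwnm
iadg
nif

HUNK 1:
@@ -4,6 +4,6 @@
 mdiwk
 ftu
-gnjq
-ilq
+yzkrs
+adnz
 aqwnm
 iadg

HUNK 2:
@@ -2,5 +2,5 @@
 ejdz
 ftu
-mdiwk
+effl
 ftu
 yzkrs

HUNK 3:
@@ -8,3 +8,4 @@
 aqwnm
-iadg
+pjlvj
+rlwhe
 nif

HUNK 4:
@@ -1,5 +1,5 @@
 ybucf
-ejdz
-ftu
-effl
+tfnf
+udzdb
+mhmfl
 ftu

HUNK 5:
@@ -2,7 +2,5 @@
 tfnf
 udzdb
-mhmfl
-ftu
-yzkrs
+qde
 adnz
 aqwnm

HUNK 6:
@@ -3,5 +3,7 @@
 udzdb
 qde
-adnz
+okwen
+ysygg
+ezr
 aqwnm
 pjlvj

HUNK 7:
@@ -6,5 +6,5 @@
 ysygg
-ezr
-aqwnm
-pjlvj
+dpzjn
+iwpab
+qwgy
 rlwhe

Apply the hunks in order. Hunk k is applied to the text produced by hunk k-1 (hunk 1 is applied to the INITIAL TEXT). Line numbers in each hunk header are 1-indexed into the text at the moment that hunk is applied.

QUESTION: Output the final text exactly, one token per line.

Answer: ybucf
tfnf
udzdb
qde
okwen
ysygg
dpzjn
iwpab
qwgy
rlwhe
nif

Derivation:
Hunk 1: at line 4 remove [gnjq,ilq] add [yzkrs,adnz] -> 10 lines: ybucf ejdz ftu mdiwk ftu yzkrs adnz aqwnm iadg nif
Hunk 2: at line 2 remove [mdiwk] add [effl] -> 10 lines: ybucf ejdz ftu effl ftu yzkrs adnz aqwnm iadg nif
Hunk 3: at line 8 remove [iadg] add [pjlvj,rlwhe] -> 11 lines: ybucf ejdz ftu effl ftu yzkrs adnz aqwnm pjlvj rlwhe nif
Hunk 4: at line 1 remove [ejdz,ftu,effl] add [tfnf,udzdb,mhmfl] -> 11 lines: ybucf tfnf udzdb mhmfl ftu yzkrs adnz aqwnm pjlvj rlwhe nif
Hunk 5: at line 2 remove [mhmfl,ftu,yzkrs] add [qde] -> 9 lines: ybucf tfnf udzdb qde adnz aqwnm pjlvj rlwhe nif
Hunk 6: at line 3 remove [adnz] add [okwen,ysygg,ezr] -> 11 lines: ybucf tfnf udzdb qde okwen ysygg ezr aqwnm pjlvj rlwhe nif
Hunk 7: at line 6 remove [ezr,aqwnm,pjlvj] add [dpzjn,iwpab,qwgy] -> 11 lines: ybucf tfnf udzdb qde okwen ysygg dpzjn iwpab qwgy rlwhe nif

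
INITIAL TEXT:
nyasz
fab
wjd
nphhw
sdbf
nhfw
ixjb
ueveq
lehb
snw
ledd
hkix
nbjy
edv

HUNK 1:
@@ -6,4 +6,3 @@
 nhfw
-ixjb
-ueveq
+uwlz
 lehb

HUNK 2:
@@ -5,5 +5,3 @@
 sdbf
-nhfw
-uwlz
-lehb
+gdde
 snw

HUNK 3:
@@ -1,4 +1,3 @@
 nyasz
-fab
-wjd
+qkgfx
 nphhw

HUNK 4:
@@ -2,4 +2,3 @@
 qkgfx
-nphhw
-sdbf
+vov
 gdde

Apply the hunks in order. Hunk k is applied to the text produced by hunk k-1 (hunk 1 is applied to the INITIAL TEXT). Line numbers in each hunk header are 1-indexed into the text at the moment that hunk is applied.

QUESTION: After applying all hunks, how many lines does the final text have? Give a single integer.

Hunk 1: at line 6 remove [ixjb,ueveq] add [uwlz] -> 13 lines: nyasz fab wjd nphhw sdbf nhfw uwlz lehb snw ledd hkix nbjy edv
Hunk 2: at line 5 remove [nhfw,uwlz,lehb] add [gdde] -> 11 lines: nyasz fab wjd nphhw sdbf gdde snw ledd hkix nbjy edv
Hunk 3: at line 1 remove [fab,wjd] add [qkgfx] -> 10 lines: nyasz qkgfx nphhw sdbf gdde snw ledd hkix nbjy edv
Hunk 4: at line 2 remove [nphhw,sdbf] add [vov] -> 9 lines: nyasz qkgfx vov gdde snw ledd hkix nbjy edv
Final line count: 9

Answer: 9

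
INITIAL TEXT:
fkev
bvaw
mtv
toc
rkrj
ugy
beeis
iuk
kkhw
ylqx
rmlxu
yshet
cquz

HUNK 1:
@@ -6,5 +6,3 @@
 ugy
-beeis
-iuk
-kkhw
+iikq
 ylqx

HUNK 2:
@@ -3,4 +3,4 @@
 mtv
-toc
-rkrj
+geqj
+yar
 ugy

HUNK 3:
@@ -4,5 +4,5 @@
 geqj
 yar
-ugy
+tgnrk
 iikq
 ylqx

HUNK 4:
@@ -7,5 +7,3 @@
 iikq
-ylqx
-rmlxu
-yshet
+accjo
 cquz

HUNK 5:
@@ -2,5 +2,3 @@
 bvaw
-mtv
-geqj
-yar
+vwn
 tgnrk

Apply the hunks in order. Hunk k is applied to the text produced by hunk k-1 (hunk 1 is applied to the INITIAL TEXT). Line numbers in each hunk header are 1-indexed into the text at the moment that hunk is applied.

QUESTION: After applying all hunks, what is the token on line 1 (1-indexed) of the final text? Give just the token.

Hunk 1: at line 6 remove [beeis,iuk,kkhw] add [iikq] -> 11 lines: fkev bvaw mtv toc rkrj ugy iikq ylqx rmlxu yshet cquz
Hunk 2: at line 3 remove [toc,rkrj] add [geqj,yar] -> 11 lines: fkev bvaw mtv geqj yar ugy iikq ylqx rmlxu yshet cquz
Hunk 3: at line 4 remove [ugy] add [tgnrk] -> 11 lines: fkev bvaw mtv geqj yar tgnrk iikq ylqx rmlxu yshet cquz
Hunk 4: at line 7 remove [ylqx,rmlxu,yshet] add [accjo] -> 9 lines: fkev bvaw mtv geqj yar tgnrk iikq accjo cquz
Hunk 5: at line 2 remove [mtv,geqj,yar] add [vwn] -> 7 lines: fkev bvaw vwn tgnrk iikq accjo cquz
Final line 1: fkev

Answer: fkev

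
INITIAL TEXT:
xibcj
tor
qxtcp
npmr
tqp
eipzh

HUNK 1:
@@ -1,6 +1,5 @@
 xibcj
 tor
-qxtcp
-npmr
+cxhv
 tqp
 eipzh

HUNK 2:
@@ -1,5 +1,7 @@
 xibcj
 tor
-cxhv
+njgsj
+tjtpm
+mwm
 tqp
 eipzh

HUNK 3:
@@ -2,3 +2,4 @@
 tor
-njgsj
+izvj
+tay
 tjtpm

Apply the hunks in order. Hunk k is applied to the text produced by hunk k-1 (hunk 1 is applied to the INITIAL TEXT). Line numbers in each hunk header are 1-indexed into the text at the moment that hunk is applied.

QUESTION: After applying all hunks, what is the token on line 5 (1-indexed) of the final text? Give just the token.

Answer: tjtpm

Derivation:
Hunk 1: at line 1 remove [qxtcp,npmr] add [cxhv] -> 5 lines: xibcj tor cxhv tqp eipzh
Hunk 2: at line 1 remove [cxhv] add [njgsj,tjtpm,mwm] -> 7 lines: xibcj tor njgsj tjtpm mwm tqp eipzh
Hunk 3: at line 2 remove [njgsj] add [izvj,tay] -> 8 lines: xibcj tor izvj tay tjtpm mwm tqp eipzh
Final line 5: tjtpm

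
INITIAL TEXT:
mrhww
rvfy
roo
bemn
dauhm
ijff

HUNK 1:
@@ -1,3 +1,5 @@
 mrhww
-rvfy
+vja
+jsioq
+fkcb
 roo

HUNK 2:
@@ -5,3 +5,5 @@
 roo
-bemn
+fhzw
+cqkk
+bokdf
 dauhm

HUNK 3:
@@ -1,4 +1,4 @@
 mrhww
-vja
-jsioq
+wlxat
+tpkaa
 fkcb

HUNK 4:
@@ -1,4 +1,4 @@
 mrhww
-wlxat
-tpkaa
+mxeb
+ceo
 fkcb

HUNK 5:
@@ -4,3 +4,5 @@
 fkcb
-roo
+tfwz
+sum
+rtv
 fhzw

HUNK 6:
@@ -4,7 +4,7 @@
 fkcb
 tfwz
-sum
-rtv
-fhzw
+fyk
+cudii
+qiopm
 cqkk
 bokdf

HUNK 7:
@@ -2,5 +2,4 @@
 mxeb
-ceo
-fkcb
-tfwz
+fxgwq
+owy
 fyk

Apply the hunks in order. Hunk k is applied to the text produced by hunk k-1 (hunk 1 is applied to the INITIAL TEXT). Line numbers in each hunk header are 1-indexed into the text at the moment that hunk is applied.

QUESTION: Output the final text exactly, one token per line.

Hunk 1: at line 1 remove [rvfy] add [vja,jsioq,fkcb] -> 8 lines: mrhww vja jsioq fkcb roo bemn dauhm ijff
Hunk 2: at line 5 remove [bemn] add [fhzw,cqkk,bokdf] -> 10 lines: mrhww vja jsioq fkcb roo fhzw cqkk bokdf dauhm ijff
Hunk 3: at line 1 remove [vja,jsioq] add [wlxat,tpkaa] -> 10 lines: mrhww wlxat tpkaa fkcb roo fhzw cqkk bokdf dauhm ijff
Hunk 4: at line 1 remove [wlxat,tpkaa] add [mxeb,ceo] -> 10 lines: mrhww mxeb ceo fkcb roo fhzw cqkk bokdf dauhm ijff
Hunk 5: at line 4 remove [roo] add [tfwz,sum,rtv] -> 12 lines: mrhww mxeb ceo fkcb tfwz sum rtv fhzw cqkk bokdf dauhm ijff
Hunk 6: at line 4 remove [sum,rtv,fhzw] add [fyk,cudii,qiopm] -> 12 lines: mrhww mxeb ceo fkcb tfwz fyk cudii qiopm cqkk bokdf dauhm ijff
Hunk 7: at line 2 remove [ceo,fkcb,tfwz] add [fxgwq,owy] -> 11 lines: mrhww mxeb fxgwq owy fyk cudii qiopm cqkk bokdf dauhm ijff

Answer: mrhww
mxeb
fxgwq
owy
fyk
cudii
qiopm
cqkk
bokdf
dauhm
ijff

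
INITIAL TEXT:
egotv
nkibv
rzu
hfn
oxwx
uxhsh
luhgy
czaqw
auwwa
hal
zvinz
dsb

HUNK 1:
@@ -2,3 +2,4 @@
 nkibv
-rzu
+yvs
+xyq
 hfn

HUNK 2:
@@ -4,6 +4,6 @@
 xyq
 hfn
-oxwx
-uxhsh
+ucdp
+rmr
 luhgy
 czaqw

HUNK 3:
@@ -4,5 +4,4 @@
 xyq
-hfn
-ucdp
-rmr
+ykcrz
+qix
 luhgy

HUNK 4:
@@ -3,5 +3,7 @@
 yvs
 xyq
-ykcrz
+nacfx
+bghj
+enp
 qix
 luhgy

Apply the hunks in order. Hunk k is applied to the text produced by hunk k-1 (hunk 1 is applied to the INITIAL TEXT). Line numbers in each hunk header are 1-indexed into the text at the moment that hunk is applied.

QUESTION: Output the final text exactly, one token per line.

Hunk 1: at line 2 remove [rzu] add [yvs,xyq] -> 13 lines: egotv nkibv yvs xyq hfn oxwx uxhsh luhgy czaqw auwwa hal zvinz dsb
Hunk 2: at line 4 remove [oxwx,uxhsh] add [ucdp,rmr] -> 13 lines: egotv nkibv yvs xyq hfn ucdp rmr luhgy czaqw auwwa hal zvinz dsb
Hunk 3: at line 4 remove [hfn,ucdp,rmr] add [ykcrz,qix] -> 12 lines: egotv nkibv yvs xyq ykcrz qix luhgy czaqw auwwa hal zvinz dsb
Hunk 4: at line 3 remove [ykcrz] add [nacfx,bghj,enp] -> 14 lines: egotv nkibv yvs xyq nacfx bghj enp qix luhgy czaqw auwwa hal zvinz dsb

Answer: egotv
nkibv
yvs
xyq
nacfx
bghj
enp
qix
luhgy
czaqw
auwwa
hal
zvinz
dsb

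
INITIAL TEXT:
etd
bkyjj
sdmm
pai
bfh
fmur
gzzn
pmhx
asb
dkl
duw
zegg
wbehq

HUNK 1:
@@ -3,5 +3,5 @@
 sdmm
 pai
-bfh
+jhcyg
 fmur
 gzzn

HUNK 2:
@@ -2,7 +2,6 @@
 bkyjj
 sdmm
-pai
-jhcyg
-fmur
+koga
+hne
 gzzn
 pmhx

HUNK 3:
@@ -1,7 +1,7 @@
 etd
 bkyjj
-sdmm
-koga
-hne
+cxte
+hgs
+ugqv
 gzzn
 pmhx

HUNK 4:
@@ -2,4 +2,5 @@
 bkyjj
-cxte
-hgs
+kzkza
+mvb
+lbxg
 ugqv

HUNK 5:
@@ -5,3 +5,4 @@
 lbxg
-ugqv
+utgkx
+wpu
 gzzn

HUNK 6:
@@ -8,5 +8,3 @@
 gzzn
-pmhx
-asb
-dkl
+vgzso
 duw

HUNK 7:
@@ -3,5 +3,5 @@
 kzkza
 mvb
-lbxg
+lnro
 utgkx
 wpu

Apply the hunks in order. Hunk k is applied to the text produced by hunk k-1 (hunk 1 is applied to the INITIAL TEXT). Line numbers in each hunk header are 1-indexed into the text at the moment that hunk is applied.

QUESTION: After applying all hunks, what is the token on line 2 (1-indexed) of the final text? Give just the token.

Answer: bkyjj

Derivation:
Hunk 1: at line 3 remove [bfh] add [jhcyg] -> 13 lines: etd bkyjj sdmm pai jhcyg fmur gzzn pmhx asb dkl duw zegg wbehq
Hunk 2: at line 2 remove [pai,jhcyg,fmur] add [koga,hne] -> 12 lines: etd bkyjj sdmm koga hne gzzn pmhx asb dkl duw zegg wbehq
Hunk 3: at line 1 remove [sdmm,koga,hne] add [cxte,hgs,ugqv] -> 12 lines: etd bkyjj cxte hgs ugqv gzzn pmhx asb dkl duw zegg wbehq
Hunk 4: at line 2 remove [cxte,hgs] add [kzkza,mvb,lbxg] -> 13 lines: etd bkyjj kzkza mvb lbxg ugqv gzzn pmhx asb dkl duw zegg wbehq
Hunk 5: at line 5 remove [ugqv] add [utgkx,wpu] -> 14 lines: etd bkyjj kzkza mvb lbxg utgkx wpu gzzn pmhx asb dkl duw zegg wbehq
Hunk 6: at line 8 remove [pmhx,asb,dkl] add [vgzso] -> 12 lines: etd bkyjj kzkza mvb lbxg utgkx wpu gzzn vgzso duw zegg wbehq
Hunk 7: at line 3 remove [lbxg] add [lnro] -> 12 lines: etd bkyjj kzkza mvb lnro utgkx wpu gzzn vgzso duw zegg wbehq
Final line 2: bkyjj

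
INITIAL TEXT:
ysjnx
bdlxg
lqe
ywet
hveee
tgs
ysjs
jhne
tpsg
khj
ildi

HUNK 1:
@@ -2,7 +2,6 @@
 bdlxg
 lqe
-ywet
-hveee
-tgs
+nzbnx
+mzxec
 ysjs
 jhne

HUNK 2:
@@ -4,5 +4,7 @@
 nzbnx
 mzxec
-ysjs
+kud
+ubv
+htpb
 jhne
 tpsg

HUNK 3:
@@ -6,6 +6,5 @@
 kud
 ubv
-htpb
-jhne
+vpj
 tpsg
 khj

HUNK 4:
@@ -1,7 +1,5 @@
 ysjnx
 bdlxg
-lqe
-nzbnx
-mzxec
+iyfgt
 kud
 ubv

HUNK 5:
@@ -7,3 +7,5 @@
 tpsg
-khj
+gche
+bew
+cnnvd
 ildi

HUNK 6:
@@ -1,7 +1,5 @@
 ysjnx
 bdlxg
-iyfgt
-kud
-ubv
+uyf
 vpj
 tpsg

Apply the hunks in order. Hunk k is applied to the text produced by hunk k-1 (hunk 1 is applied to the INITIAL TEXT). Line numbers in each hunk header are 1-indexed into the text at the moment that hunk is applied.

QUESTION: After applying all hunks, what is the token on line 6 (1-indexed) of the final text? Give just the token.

Answer: gche

Derivation:
Hunk 1: at line 2 remove [ywet,hveee,tgs] add [nzbnx,mzxec] -> 10 lines: ysjnx bdlxg lqe nzbnx mzxec ysjs jhne tpsg khj ildi
Hunk 2: at line 4 remove [ysjs] add [kud,ubv,htpb] -> 12 lines: ysjnx bdlxg lqe nzbnx mzxec kud ubv htpb jhne tpsg khj ildi
Hunk 3: at line 6 remove [htpb,jhne] add [vpj] -> 11 lines: ysjnx bdlxg lqe nzbnx mzxec kud ubv vpj tpsg khj ildi
Hunk 4: at line 1 remove [lqe,nzbnx,mzxec] add [iyfgt] -> 9 lines: ysjnx bdlxg iyfgt kud ubv vpj tpsg khj ildi
Hunk 5: at line 7 remove [khj] add [gche,bew,cnnvd] -> 11 lines: ysjnx bdlxg iyfgt kud ubv vpj tpsg gche bew cnnvd ildi
Hunk 6: at line 1 remove [iyfgt,kud,ubv] add [uyf] -> 9 lines: ysjnx bdlxg uyf vpj tpsg gche bew cnnvd ildi
Final line 6: gche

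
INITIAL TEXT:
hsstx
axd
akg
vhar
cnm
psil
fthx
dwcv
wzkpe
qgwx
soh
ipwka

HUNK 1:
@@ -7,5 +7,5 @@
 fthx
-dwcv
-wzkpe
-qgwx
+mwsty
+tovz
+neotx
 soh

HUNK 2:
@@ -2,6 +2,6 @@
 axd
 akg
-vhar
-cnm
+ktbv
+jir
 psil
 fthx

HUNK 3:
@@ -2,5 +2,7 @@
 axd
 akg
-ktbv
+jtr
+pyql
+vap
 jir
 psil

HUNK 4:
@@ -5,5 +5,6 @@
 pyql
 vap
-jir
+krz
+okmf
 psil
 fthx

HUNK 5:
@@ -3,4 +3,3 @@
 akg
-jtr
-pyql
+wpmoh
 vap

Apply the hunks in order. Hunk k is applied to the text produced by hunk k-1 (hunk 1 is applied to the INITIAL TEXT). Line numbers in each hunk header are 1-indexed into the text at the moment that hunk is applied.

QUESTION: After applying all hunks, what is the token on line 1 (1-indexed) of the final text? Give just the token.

Answer: hsstx

Derivation:
Hunk 1: at line 7 remove [dwcv,wzkpe,qgwx] add [mwsty,tovz,neotx] -> 12 lines: hsstx axd akg vhar cnm psil fthx mwsty tovz neotx soh ipwka
Hunk 2: at line 2 remove [vhar,cnm] add [ktbv,jir] -> 12 lines: hsstx axd akg ktbv jir psil fthx mwsty tovz neotx soh ipwka
Hunk 3: at line 2 remove [ktbv] add [jtr,pyql,vap] -> 14 lines: hsstx axd akg jtr pyql vap jir psil fthx mwsty tovz neotx soh ipwka
Hunk 4: at line 5 remove [jir] add [krz,okmf] -> 15 lines: hsstx axd akg jtr pyql vap krz okmf psil fthx mwsty tovz neotx soh ipwka
Hunk 5: at line 3 remove [jtr,pyql] add [wpmoh] -> 14 lines: hsstx axd akg wpmoh vap krz okmf psil fthx mwsty tovz neotx soh ipwka
Final line 1: hsstx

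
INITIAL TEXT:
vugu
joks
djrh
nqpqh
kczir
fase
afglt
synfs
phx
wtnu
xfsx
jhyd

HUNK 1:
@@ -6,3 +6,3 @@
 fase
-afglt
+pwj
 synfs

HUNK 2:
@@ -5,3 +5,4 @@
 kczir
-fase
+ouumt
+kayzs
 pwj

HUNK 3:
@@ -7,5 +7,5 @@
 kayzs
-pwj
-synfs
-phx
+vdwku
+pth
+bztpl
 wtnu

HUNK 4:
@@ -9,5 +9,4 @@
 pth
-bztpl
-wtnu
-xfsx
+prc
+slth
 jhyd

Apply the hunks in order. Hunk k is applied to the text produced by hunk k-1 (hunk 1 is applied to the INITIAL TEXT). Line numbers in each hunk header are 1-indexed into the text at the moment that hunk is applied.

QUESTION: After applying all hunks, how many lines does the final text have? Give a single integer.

Answer: 12

Derivation:
Hunk 1: at line 6 remove [afglt] add [pwj] -> 12 lines: vugu joks djrh nqpqh kczir fase pwj synfs phx wtnu xfsx jhyd
Hunk 2: at line 5 remove [fase] add [ouumt,kayzs] -> 13 lines: vugu joks djrh nqpqh kczir ouumt kayzs pwj synfs phx wtnu xfsx jhyd
Hunk 3: at line 7 remove [pwj,synfs,phx] add [vdwku,pth,bztpl] -> 13 lines: vugu joks djrh nqpqh kczir ouumt kayzs vdwku pth bztpl wtnu xfsx jhyd
Hunk 4: at line 9 remove [bztpl,wtnu,xfsx] add [prc,slth] -> 12 lines: vugu joks djrh nqpqh kczir ouumt kayzs vdwku pth prc slth jhyd
Final line count: 12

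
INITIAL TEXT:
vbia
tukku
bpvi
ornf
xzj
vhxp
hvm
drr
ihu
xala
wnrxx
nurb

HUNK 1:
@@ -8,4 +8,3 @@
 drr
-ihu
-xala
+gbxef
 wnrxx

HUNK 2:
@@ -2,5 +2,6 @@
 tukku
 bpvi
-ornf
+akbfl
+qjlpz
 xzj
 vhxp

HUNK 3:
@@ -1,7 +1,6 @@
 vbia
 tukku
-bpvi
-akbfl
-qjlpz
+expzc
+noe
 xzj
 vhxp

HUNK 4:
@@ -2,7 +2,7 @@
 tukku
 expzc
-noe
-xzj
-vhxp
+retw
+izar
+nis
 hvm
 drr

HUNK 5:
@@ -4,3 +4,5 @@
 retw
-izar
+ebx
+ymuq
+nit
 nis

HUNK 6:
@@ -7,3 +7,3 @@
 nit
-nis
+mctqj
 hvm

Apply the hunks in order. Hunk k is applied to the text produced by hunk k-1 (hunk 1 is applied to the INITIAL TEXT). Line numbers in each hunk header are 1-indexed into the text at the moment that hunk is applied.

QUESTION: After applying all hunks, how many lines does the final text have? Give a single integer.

Hunk 1: at line 8 remove [ihu,xala] add [gbxef] -> 11 lines: vbia tukku bpvi ornf xzj vhxp hvm drr gbxef wnrxx nurb
Hunk 2: at line 2 remove [ornf] add [akbfl,qjlpz] -> 12 lines: vbia tukku bpvi akbfl qjlpz xzj vhxp hvm drr gbxef wnrxx nurb
Hunk 3: at line 1 remove [bpvi,akbfl,qjlpz] add [expzc,noe] -> 11 lines: vbia tukku expzc noe xzj vhxp hvm drr gbxef wnrxx nurb
Hunk 4: at line 2 remove [noe,xzj,vhxp] add [retw,izar,nis] -> 11 lines: vbia tukku expzc retw izar nis hvm drr gbxef wnrxx nurb
Hunk 5: at line 4 remove [izar] add [ebx,ymuq,nit] -> 13 lines: vbia tukku expzc retw ebx ymuq nit nis hvm drr gbxef wnrxx nurb
Hunk 6: at line 7 remove [nis] add [mctqj] -> 13 lines: vbia tukku expzc retw ebx ymuq nit mctqj hvm drr gbxef wnrxx nurb
Final line count: 13

Answer: 13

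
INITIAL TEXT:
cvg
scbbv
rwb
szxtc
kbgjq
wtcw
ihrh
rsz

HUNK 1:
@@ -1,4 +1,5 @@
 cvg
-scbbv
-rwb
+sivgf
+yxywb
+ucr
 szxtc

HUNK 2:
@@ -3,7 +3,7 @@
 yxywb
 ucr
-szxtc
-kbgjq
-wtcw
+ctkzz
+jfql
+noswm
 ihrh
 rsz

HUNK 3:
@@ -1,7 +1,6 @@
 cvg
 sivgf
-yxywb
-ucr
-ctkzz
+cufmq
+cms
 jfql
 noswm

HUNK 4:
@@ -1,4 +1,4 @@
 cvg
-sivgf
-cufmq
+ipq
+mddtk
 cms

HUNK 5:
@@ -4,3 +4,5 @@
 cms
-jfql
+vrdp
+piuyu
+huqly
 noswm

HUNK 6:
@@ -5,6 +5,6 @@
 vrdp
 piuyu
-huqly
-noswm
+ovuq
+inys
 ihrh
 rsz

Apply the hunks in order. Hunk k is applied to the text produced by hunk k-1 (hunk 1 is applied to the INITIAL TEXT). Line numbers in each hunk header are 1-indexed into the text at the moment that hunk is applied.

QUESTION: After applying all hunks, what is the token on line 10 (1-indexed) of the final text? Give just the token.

Answer: rsz

Derivation:
Hunk 1: at line 1 remove [scbbv,rwb] add [sivgf,yxywb,ucr] -> 9 lines: cvg sivgf yxywb ucr szxtc kbgjq wtcw ihrh rsz
Hunk 2: at line 3 remove [szxtc,kbgjq,wtcw] add [ctkzz,jfql,noswm] -> 9 lines: cvg sivgf yxywb ucr ctkzz jfql noswm ihrh rsz
Hunk 3: at line 1 remove [yxywb,ucr,ctkzz] add [cufmq,cms] -> 8 lines: cvg sivgf cufmq cms jfql noswm ihrh rsz
Hunk 4: at line 1 remove [sivgf,cufmq] add [ipq,mddtk] -> 8 lines: cvg ipq mddtk cms jfql noswm ihrh rsz
Hunk 5: at line 4 remove [jfql] add [vrdp,piuyu,huqly] -> 10 lines: cvg ipq mddtk cms vrdp piuyu huqly noswm ihrh rsz
Hunk 6: at line 5 remove [huqly,noswm] add [ovuq,inys] -> 10 lines: cvg ipq mddtk cms vrdp piuyu ovuq inys ihrh rsz
Final line 10: rsz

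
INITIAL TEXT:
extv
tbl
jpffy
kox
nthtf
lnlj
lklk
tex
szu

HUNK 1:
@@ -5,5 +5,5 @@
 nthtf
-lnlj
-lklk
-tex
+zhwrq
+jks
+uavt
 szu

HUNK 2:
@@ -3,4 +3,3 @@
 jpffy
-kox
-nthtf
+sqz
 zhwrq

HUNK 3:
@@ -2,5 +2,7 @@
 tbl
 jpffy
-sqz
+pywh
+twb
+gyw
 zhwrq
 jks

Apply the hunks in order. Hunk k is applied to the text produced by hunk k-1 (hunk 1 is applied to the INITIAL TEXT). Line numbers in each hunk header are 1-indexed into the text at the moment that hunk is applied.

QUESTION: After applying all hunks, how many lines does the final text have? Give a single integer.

Answer: 10

Derivation:
Hunk 1: at line 5 remove [lnlj,lklk,tex] add [zhwrq,jks,uavt] -> 9 lines: extv tbl jpffy kox nthtf zhwrq jks uavt szu
Hunk 2: at line 3 remove [kox,nthtf] add [sqz] -> 8 lines: extv tbl jpffy sqz zhwrq jks uavt szu
Hunk 3: at line 2 remove [sqz] add [pywh,twb,gyw] -> 10 lines: extv tbl jpffy pywh twb gyw zhwrq jks uavt szu
Final line count: 10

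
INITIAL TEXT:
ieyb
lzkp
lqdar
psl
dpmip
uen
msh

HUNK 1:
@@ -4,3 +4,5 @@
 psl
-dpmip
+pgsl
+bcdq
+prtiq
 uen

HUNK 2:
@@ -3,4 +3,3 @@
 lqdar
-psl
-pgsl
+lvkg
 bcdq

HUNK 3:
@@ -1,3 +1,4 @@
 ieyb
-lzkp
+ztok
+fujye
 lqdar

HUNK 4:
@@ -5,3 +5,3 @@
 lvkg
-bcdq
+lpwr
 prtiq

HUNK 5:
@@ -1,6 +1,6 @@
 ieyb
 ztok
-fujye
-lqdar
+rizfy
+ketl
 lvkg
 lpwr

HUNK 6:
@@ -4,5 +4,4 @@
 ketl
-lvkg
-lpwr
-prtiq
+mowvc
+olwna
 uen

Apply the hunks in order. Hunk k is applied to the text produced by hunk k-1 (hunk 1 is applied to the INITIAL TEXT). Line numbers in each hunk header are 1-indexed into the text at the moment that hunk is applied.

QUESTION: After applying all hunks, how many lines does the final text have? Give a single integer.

Answer: 8

Derivation:
Hunk 1: at line 4 remove [dpmip] add [pgsl,bcdq,prtiq] -> 9 lines: ieyb lzkp lqdar psl pgsl bcdq prtiq uen msh
Hunk 2: at line 3 remove [psl,pgsl] add [lvkg] -> 8 lines: ieyb lzkp lqdar lvkg bcdq prtiq uen msh
Hunk 3: at line 1 remove [lzkp] add [ztok,fujye] -> 9 lines: ieyb ztok fujye lqdar lvkg bcdq prtiq uen msh
Hunk 4: at line 5 remove [bcdq] add [lpwr] -> 9 lines: ieyb ztok fujye lqdar lvkg lpwr prtiq uen msh
Hunk 5: at line 1 remove [fujye,lqdar] add [rizfy,ketl] -> 9 lines: ieyb ztok rizfy ketl lvkg lpwr prtiq uen msh
Hunk 6: at line 4 remove [lvkg,lpwr,prtiq] add [mowvc,olwna] -> 8 lines: ieyb ztok rizfy ketl mowvc olwna uen msh
Final line count: 8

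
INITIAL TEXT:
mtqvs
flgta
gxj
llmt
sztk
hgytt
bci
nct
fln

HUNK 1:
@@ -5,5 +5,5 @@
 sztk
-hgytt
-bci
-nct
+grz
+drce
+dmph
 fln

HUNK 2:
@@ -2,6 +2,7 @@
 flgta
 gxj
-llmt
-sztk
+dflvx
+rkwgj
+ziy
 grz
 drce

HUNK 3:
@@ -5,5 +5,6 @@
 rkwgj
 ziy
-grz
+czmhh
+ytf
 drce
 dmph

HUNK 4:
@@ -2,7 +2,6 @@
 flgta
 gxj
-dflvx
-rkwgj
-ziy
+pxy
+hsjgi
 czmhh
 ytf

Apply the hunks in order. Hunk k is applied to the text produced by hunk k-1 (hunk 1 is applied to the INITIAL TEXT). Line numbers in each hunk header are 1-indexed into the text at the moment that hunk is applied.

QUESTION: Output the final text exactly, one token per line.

Hunk 1: at line 5 remove [hgytt,bci,nct] add [grz,drce,dmph] -> 9 lines: mtqvs flgta gxj llmt sztk grz drce dmph fln
Hunk 2: at line 2 remove [llmt,sztk] add [dflvx,rkwgj,ziy] -> 10 lines: mtqvs flgta gxj dflvx rkwgj ziy grz drce dmph fln
Hunk 3: at line 5 remove [grz] add [czmhh,ytf] -> 11 lines: mtqvs flgta gxj dflvx rkwgj ziy czmhh ytf drce dmph fln
Hunk 4: at line 2 remove [dflvx,rkwgj,ziy] add [pxy,hsjgi] -> 10 lines: mtqvs flgta gxj pxy hsjgi czmhh ytf drce dmph fln

Answer: mtqvs
flgta
gxj
pxy
hsjgi
czmhh
ytf
drce
dmph
fln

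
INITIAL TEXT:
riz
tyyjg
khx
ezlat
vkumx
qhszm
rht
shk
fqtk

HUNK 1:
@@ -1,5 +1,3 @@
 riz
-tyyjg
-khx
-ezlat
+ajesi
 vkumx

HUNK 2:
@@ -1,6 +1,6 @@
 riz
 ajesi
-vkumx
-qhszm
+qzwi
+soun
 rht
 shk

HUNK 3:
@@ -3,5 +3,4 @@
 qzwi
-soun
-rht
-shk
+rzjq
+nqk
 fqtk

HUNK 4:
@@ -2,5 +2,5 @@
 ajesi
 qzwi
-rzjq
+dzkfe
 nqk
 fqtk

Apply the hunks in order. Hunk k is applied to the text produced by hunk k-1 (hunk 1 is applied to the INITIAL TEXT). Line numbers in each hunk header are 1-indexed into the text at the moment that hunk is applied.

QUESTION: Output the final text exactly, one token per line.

Answer: riz
ajesi
qzwi
dzkfe
nqk
fqtk

Derivation:
Hunk 1: at line 1 remove [tyyjg,khx,ezlat] add [ajesi] -> 7 lines: riz ajesi vkumx qhszm rht shk fqtk
Hunk 2: at line 1 remove [vkumx,qhszm] add [qzwi,soun] -> 7 lines: riz ajesi qzwi soun rht shk fqtk
Hunk 3: at line 3 remove [soun,rht,shk] add [rzjq,nqk] -> 6 lines: riz ajesi qzwi rzjq nqk fqtk
Hunk 4: at line 2 remove [rzjq] add [dzkfe] -> 6 lines: riz ajesi qzwi dzkfe nqk fqtk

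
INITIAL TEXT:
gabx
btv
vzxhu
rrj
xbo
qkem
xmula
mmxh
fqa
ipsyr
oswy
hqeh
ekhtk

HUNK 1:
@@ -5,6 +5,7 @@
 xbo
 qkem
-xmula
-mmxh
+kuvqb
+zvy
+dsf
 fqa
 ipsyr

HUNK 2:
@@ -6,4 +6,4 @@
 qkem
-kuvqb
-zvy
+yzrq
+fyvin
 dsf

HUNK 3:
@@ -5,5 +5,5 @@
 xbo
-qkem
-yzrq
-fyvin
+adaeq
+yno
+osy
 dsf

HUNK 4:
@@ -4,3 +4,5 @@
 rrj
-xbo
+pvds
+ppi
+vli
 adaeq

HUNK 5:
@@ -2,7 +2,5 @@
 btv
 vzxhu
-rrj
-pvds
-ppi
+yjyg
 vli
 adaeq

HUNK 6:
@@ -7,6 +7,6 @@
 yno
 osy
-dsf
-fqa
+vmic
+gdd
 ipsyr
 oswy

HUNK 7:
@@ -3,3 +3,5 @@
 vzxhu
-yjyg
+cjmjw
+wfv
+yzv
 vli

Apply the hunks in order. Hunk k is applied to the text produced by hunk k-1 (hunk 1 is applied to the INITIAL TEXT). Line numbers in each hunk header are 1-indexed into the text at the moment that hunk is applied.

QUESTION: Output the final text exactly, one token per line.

Answer: gabx
btv
vzxhu
cjmjw
wfv
yzv
vli
adaeq
yno
osy
vmic
gdd
ipsyr
oswy
hqeh
ekhtk

Derivation:
Hunk 1: at line 5 remove [xmula,mmxh] add [kuvqb,zvy,dsf] -> 14 lines: gabx btv vzxhu rrj xbo qkem kuvqb zvy dsf fqa ipsyr oswy hqeh ekhtk
Hunk 2: at line 6 remove [kuvqb,zvy] add [yzrq,fyvin] -> 14 lines: gabx btv vzxhu rrj xbo qkem yzrq fyvin dsf fqa ipsyr oswy hqeh ekhtk
Hunk 3: at line 5 remove [qkem,yzrq,fyvin] add [adaeq,yno,osy] -> 14 lines: gabx btv vzxhu rrj xbo adaeq yno osy dsf fqa ipsyr oswy hqeh ekhtk
Hunk 4: at line 4 remove [xbo] add [pvds,ppi,vli] -> 16 lines: gabx btv vzxhu rrj pvds ppi vli adaeq yno osy dsf fqa ipsyr oswy hqeh ekhtk
Hunk 5: at line 2 remove [rrj,pvds,ppi] add [yjyg] -> 14 lines: gabx btv vzxhu yjyg vli adaeq yno osy dsf fqa ipsyr oswy hqeh ekhtk
Hunk 6: at line 7 remove [dsf,fqa] add [vmic,gdd] -> 14 lines: gabx btv vzxhu yjyg vli adaeq yno osy vmic gdd ipsyr oswy hqeh ekhtk
Hunk 7: at line 3 remove [yjyg] add [cjmjw,wfv,yzv] -> 16 lines: gabx btv vzxhu cjmjw wfv yzv vli adaeq yno osy vmic gdd ipsyr oswy hqeh ekhtk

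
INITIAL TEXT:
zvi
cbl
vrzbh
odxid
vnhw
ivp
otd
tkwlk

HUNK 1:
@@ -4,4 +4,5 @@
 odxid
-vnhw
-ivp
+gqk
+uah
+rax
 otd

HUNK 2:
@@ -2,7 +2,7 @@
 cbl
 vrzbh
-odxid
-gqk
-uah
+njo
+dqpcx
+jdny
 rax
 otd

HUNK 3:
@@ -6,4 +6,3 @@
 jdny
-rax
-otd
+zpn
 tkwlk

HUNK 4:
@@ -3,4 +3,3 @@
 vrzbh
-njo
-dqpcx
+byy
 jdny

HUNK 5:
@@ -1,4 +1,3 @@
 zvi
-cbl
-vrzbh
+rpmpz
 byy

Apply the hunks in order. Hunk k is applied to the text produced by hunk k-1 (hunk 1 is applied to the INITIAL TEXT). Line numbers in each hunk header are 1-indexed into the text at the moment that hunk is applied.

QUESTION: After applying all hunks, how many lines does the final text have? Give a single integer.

Answer: 6

Derivation:
Hunk 1: at line 4 remove [vnhw,ivp] add [gqk,uah,rax] -> 9 lines: zvi cbl vrzbh odxid gqk uah rax otd tkwlk
Hunk 2: at line 2 remove [odxid,gqk,uah] add [njo,dqpcx,jdny] -> 9 lines: zvi cbl vrzbh njo dqpcx jdny rax otd tkwlk
Hunk 3: at line 6 remove [rax,otd] add [zpn] -> 8 lines: zvi cbl vrzbh njo dqpcx jdny zpn tkwlk
Hunk 4: at line 3 remove [njo,dqpcx] add [byy] -> 7 lines: zvi cbl vrzbh byy jdny zpn tkwlk
Hunk 5: at line 1 remove [cbl,vrzbh] add [rpmpz] -> 6 lines: zvi rpmpz byy jdny zpn tkwlk
Final line count: 6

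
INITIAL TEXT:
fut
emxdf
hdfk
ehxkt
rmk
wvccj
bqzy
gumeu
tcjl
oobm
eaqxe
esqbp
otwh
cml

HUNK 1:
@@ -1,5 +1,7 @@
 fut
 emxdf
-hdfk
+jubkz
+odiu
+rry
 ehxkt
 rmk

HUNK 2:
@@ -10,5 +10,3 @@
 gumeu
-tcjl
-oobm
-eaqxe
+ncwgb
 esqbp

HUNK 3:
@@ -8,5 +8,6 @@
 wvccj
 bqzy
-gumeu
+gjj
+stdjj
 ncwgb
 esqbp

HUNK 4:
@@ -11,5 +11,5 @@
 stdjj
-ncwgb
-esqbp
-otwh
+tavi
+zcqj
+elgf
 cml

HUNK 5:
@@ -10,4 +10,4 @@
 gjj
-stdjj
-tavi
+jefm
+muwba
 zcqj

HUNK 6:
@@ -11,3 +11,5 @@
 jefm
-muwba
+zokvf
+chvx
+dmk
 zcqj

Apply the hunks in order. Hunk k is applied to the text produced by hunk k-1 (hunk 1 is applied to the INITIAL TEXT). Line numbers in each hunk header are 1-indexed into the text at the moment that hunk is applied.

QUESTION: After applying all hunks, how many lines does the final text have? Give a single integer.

Hunk 1: at line 1 remove [hdfk] add [jubkz,odiu,rry] -> 16 lines: fut emxdf jubkz odiu rry ehxkt rmk wvccj bqzy gumeu tcjl oobm eaqxe esqbp otwh cml
Hunk 2: at line 10 remove [tcjl,oobm,eaqxe] add [ncwgb] -> 14 lines: fut emxdf jubkz odiu rry ehxkt rmk wvccj bqzy gumeu ncwgb esqbp otwh cml
Hunk 3: at line 8 remove [gumeu] add [gjj,stdjj] -> 15 lines: fut emxdf jubkz odiu rry ehxkt rmk wvccj bqzy gjj stdjj ncwgb esqbp otwh cml
Hunk 4: at line 11 remove [ncwgb,esqbp,otwh] add [tavi,zcqj,elgf] -> 15 lines: fut emxdf jubkz odiu rry ehxkt rmk wvccj bqzy gjj stdjj tavi zcqj elgf cml
Hunk 5: at line 10 remove [stdjj,tavi] add [jefm,muwba] -> 15 lines: fut emxdf jubkz odiu rry ehxkt rmk wvccj bqzy gjj jefm muwba zcqj elgf cml
Hunk 6: at line 11 remove [muwba] add [zokvf,chvx,dmk] -> 17 lines: fut emxdf jubkz odiu rry ehxkt rmk wvccj bqzy gjj jefm zokvf chvx dmk zcqj elgf cml
Final line count: 17

Answer: 17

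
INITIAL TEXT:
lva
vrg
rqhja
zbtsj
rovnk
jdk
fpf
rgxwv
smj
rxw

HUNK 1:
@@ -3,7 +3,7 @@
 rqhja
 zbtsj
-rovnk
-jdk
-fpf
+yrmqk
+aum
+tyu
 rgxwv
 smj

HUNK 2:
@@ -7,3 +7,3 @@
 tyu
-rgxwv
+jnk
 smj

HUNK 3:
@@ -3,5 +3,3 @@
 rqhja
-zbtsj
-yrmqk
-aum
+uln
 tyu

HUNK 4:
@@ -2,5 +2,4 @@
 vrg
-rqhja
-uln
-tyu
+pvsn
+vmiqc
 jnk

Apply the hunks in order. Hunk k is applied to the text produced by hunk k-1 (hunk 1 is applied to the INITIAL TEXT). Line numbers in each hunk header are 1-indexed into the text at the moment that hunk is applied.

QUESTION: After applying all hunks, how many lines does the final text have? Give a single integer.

Answer: 7

Derivation:
Hunk 1: at line 3 remove [rovnk,jdk,fpf] add [yrmqk,aum,tyu] -> 10 lines: lva vrg rqhja zbtsj yrmqk aum tyu rgxwv smj rxw
Hunk 2: at line 7 remove [rgxwv] add [jnk] -> 10 lines: lva vrg rqhja zbtsj yrmqk aum tyu jnk smj rxw
Hunk 3: at line 3 remove [zbtsj,yrmqk,aum] add [uln] -> 8 lines: lva vrg rqhja uln tyu jnk smj rxw
Hunk 4: at line 2 remove [rqhja,uln,tyu] add [pvsn,vmiqc] -> 7 lines: lva vrg pvsn vmiqc jnk smj rxw
Final line count: 7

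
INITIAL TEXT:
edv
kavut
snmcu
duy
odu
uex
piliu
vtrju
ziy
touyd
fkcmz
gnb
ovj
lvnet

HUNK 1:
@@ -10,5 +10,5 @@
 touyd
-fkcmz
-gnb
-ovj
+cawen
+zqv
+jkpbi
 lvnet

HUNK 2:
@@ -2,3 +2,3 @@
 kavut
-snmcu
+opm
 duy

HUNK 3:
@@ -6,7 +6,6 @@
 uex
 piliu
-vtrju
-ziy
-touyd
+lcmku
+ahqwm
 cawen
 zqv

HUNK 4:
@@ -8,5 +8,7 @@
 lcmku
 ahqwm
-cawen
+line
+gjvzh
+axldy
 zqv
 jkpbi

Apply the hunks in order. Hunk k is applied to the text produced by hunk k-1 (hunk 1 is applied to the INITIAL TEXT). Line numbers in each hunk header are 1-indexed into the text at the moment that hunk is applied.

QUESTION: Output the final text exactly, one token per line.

Answer: edv
kavut
opm
duy
odu
uex
piliu
lcmku
ahqwm
line
gjvzh
axldy
zqv
jkpbi
lvnet

Derivation:
Hunk 1: at line 10 remove [fkcmz,gnb,ovj] add [cawen,zqv,jkpbi] -> 14 lines: edv kavut snmcu duy odu uex piliu vtrju ziy touyd cawen zqv jkpbi lvnet
Hunk 2: at line 2 remove [snmcu] add [opm] -> 14 lines: edv kavut opm duy odu uex piliu vtrju ziy touyd cawen zqv jkpbi lvnet
Hunk 3: at line 6 remove [vtrju,ziy,touyd] add [lcmku,ahqwm] -> 13 lines: edv kavut opm duy odu uex piliu lcmku ahqwm cawen zqv jkpbi lvnet
Hunk 4: at line 8 remove [cawen] add [line,gjvzh,axldy] -> 15 lines: edv kavut opm duy odu uex piliu lcmku ahqwm line gjvzh axldy zqv jkpbi lvnet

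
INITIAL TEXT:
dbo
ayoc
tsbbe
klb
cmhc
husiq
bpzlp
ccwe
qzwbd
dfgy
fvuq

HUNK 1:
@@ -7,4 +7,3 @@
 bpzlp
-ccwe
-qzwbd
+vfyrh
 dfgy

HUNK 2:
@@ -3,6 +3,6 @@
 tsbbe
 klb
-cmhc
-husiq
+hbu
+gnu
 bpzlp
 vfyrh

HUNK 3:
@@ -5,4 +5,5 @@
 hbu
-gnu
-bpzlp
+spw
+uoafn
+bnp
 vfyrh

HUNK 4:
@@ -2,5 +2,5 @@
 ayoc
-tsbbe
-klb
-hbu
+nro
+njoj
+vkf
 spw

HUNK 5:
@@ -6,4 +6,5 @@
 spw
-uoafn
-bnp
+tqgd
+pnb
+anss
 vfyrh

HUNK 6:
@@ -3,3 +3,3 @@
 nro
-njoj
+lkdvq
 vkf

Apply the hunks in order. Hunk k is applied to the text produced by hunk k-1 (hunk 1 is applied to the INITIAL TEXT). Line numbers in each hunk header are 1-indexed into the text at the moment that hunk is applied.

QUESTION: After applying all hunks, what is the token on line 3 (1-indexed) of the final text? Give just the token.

Answer: nro

Derivation:
Hunk 1: at line 7 remove [ccwe,qzwbd] add [vfyrh] -> 10 lines: dbo ayoc tsbbe klb cmhc husiq bpzlp vfyrh dfgy fvuq
Hunk 2: at line 3 remove [cmhc,husiq] add [hbu,gnu] -> 10 lines: dbo ayoc tsbbe klb hbu gnu bpzlp vfyrh dfgy fvuq
Hunk 3: at line 5 remove [gnu,bpzlp] add [spw,uoafn,bnp] -> 11 lines: dbo ayoc tsbbe klb hbu spw uoafn bnp vfyrh dfgy fvuq
Hunk 4: at line 2 remove [tsbbe,klb,hbu] add [nro,njoj,vkf] -> 11 lines: dbo ayoc nro njoj vkf spw uoafn bnp vfyrh dfgy fvuq
Hunk 5: at line 6 remove [uoafn,bnp] add [tqgd,pnb,anss] -> 12 lines: dbo ayoc nro njoj vkf spw tqgd pnb anss vfyrh dfgy fvuq
Hunk 6: at line 3 remove [njoj] add [lkdvq] -> 12 lines: dbo ayoc nro lkdvq vkf spw tqgd pnb anss vfyrh dfgy fvuq
Final line 3: nro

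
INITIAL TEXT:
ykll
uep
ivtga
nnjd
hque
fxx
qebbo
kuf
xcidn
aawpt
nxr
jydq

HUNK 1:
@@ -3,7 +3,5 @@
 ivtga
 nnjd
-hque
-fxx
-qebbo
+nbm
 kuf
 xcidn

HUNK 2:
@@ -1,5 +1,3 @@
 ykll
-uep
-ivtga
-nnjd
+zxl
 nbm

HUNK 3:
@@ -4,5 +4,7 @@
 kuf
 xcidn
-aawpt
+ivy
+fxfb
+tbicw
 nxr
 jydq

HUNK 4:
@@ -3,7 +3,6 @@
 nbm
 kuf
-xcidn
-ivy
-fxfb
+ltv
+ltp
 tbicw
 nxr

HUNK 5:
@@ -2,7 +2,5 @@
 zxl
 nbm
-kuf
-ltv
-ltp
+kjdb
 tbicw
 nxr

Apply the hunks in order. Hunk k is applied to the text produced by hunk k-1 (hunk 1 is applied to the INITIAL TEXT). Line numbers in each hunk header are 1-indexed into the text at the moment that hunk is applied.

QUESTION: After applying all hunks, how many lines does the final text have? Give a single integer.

Answer: 7

Derivation:
Hunk 1: at line 3 remove [hque,fxx,qebbo] add [nbm] -> 10 lines: ykll uep ivtga nnjd nbm kuf xcidn aawpt nxr jydq
Hunk 2: at line 1 remove [uep,ivtga,nnjd] add [zxl] -> 8 lines: ykll zxl nbm kuf xcidn aawpt nxr jydq
Hunk 3: at line 4 remove [aawpt] add [ivy,fxfb,tbicw] -> 10 lines: ykll zxl nbm kuf xcidn ivy fxfb tbicw nxr jydq
Hunk 4: at line 3 remove [xcidn,ivy,fxfb] add [ltv,ltp] -> 9 lines: ykll zxl nbm kuf ltv ltp tbicw nxr jydq
Hunk 5: at line 2 remove [kuf,ltv,ltp] add [kjdb] -> 7 lines: ykll zxl nbm kjdb tbicw nxr jydq
Final line count: 7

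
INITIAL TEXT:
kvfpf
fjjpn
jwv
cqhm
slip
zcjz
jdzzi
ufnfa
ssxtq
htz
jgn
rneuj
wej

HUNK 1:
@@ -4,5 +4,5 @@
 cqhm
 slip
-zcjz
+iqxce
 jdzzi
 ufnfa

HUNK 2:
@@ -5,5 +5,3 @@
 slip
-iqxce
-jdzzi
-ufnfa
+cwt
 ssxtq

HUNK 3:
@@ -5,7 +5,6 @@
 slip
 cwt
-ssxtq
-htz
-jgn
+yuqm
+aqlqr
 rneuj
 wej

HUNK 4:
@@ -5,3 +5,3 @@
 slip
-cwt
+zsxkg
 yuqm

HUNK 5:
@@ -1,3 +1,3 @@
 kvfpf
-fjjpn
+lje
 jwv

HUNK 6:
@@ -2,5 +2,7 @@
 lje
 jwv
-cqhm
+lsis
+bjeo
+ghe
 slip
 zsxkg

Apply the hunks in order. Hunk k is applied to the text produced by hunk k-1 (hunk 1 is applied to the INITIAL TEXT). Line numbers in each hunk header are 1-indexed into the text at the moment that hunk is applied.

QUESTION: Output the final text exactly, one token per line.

Hunk 1: at line 4 remove [zcjz] add [iqxce] -> 13 lines: kvfpf fjjpn jwv cqhm slip iqxce jdzzi ufnfa ssxtq htz jgn rneuj wej
Hunk 2: at line 5 remove [iqxce,jdzzi,ufnfa] add [cwt] -> 11 lines: kvfpf fjjpn jwv cqhm slip cwt ssxtq htz jgn rneuj wej
Hunk 3: at line 5 remove [ssxtq,htz,jgn] add [yuqm,aqlqr] -> 10 lines: kvfpf fjjpn jwv cqhm slip cwt yuqm aqlqr rneuj wej
Hunk 4: at line 5 remove [cwt] add [zsxkg] -> 10 lines: kvfpf fjjpn jwv cqhm slip zsxkg yuqm aqlqr rneuj wej
Hunk 5: at line 1 remove [fjjpn] add [lje] -> 10 lines: kvfpf lje jwv cqhm slip zsxkg yuqm aqlqr rneuj wej
Hunk 6: at line 2 remove [cqhm] add [lsis,bjeo,ghe] -> 12 lines: kvfpf lje jwv lsis bjeo ghe slip zsxkg yuqm aqlqr rneuj wej

Answer: kvfpf
lje
jwv
lsis
bjeo
ghe
slip
zsxkg
yuqm
aqlqr
rneuj
wej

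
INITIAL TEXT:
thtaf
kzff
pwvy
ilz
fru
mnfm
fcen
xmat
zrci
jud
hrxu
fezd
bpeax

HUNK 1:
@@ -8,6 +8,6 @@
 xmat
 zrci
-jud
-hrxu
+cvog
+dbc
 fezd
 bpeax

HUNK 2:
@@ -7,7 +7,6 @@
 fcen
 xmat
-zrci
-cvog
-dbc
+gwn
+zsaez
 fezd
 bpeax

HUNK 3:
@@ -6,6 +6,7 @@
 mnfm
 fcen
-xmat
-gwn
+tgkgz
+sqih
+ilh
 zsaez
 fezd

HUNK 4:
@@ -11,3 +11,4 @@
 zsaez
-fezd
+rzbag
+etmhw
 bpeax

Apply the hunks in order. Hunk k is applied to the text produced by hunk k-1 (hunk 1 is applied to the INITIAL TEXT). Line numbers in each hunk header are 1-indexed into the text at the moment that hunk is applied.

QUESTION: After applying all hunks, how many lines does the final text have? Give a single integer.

Hunk 1: at line 8 remove [jud,hrxu] add [cvog,dbc] -> 13 lines: thtaf kzff pwvy ilz fru mnfm fcen xmat zrci cvog dbc fezd bpeax
Hunk 2: at line 7 remove [zrci,cvog,dbc] add [gwn,zsaez] -> 12 lines: thtaf kzff pwvy ilz fru mnfm fcen xmat gwn zsaez fezd bpeax
Hunk 3: at line 6 remove [xmat,gwn] add [tgkgz,sqih,ilh] -> 13 lines: thtaf kzff pwvy ilz fru mnfm fcen tgkgz sqih ilh zsaez fezd bpeax
Hunk 4: at line 11 remove [fezd] add [rzbag,etmhw] -> 14 lines: thtaf kzff pwvy ilz fru mnfm fcen tgkgz sqih ilh zsaez rzbag etmhw bpeax
Final line count: 14

Answer: 14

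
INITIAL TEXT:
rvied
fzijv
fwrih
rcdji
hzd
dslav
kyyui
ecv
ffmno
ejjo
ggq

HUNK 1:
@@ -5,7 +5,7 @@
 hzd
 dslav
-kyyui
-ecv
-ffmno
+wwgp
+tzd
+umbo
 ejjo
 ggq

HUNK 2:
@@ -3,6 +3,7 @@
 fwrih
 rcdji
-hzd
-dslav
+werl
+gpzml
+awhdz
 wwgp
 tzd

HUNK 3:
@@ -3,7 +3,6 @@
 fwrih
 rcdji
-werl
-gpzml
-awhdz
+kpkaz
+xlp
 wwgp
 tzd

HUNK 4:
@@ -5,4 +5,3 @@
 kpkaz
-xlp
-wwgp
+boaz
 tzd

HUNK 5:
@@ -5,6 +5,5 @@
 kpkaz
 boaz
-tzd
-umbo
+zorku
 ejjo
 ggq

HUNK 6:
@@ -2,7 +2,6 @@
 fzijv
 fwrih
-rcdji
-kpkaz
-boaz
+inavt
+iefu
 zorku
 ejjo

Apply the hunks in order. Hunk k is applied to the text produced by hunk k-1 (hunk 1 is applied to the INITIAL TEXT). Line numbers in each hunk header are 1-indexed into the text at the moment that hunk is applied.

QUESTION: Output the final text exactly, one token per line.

Hunk 1: at line 5 remove [kyyui,ecv,ffmno] add [wwgp,tzd,umbo] -> 11 lines: rvied fzijv fwrih rcdji hzd dslav wwgp tzd umbo ejjo ggq
Hunk 2: at line 3 remove [hzd,dslav] add [werl,gpzml,awhdz] -> 12 lines: rvied fzijv fwrih rcdji werl gpzml awhdz wwgp tzd umbo ejjo ggq
Hunk 3: at line 3 remove [werl,gpzml,awhdz] add [kpkaz,xlp] -> 11 lines: rvied fzijv fwrih rcdji kpkaz xlp wwgp tzd umbo ejjo ggq
Hunk 4: at line 5 remove [xlp,wwgp] add [boaz] -> 10 lines: rvied fzijv fwrih rcdji kpkaz boaz tzd umbo ejjo ggq
Hunk 5: at line 5 remove [tzd,umbo] add [zorku] -> 9 lines: rvied fzijv fwrih rcdji kpkaz boaz zorku ejjo ggq
Hunk 6: at line 2 remove [rcdji,kpkaz,boaz] add [inavt,iefu] -> 8 lines: rvied fzijv fwrih inavt iefu zorku ejjo ggq

Answer: rvied
fzijv
fwrih
inavt
iefu
zorku
ejjo
ggq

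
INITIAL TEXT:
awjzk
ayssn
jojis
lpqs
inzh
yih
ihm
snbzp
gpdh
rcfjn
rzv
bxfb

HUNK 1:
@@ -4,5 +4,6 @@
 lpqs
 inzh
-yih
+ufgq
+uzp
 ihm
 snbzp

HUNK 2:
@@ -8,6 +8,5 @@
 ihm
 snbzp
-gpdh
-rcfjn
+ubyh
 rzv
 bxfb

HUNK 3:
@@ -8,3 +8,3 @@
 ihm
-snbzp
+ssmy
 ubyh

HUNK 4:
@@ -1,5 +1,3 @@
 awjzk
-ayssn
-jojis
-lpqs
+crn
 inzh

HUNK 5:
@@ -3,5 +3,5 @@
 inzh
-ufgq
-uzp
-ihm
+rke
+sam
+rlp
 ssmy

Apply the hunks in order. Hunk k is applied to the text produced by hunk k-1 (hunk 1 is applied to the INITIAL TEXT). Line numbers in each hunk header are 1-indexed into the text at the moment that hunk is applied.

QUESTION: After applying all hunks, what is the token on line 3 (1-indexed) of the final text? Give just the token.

Hunk 1: at line 4 remove [yih] add [ufgq,uzp] -> 13 lines: awjzk ayssn jojis lpqs inzh ufgq uzp ihm snbzp gpdh rcfjn rzv bxfb
Hunk 2: at line 8 remove [gpdh,rcfjn] add [ubyh] -> 12 lines: awjzk ayssn jojis lpqs inzh ufgq uzp ihm snbzp ubyh rzv bxfb
Hunk 3: at line 8 remove [snbzp] add [ssmy] -> 12 lines: awjzk ayssn jojis lpqs inzh ufgq uzp ihm ssmy ubyh rzv bxfb
Hunk 4: at line 1 remove [ayssn,jojis,lpqs] add [crn] -> 10 lines: awjzk crn inzh ufgq uzp ihm ssmy ubyh rzv bxfb
Hunk 5: at line 3 remove [ufgq,uzp,ihm] add [rke,sam,rlp] -> 10 lines: awjzk crn inzh rke sam rlp ssmy ubyh rzv bxfb
Final line 3: inzh

Answer: inzh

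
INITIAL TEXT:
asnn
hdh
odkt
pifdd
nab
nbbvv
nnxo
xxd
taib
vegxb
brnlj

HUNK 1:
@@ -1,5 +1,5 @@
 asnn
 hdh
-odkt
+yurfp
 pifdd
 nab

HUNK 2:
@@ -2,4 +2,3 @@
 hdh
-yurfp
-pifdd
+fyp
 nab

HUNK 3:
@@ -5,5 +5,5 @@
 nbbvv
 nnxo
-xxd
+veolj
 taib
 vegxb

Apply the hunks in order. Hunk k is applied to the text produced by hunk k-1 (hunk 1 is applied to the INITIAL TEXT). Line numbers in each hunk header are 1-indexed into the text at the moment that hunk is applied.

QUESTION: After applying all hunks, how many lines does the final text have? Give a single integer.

Answer: 10

Derivation:
Hunk 1: at line 1 remove [odkt] add [yurfp] -> 11 lines: asnn hdh yurfp pifdd nab nbbvv nnxo xxd taib vegxb brnlj
Hunk 2: at line 2 remove [yurfp,pifdd] add [fyp] -> 10 lines: asnn hdh fyp nab nbbvv nnxo xxd taib vegxb brnlj
Hunk 3: at line 5 remove [xxd] add [veolj] -> 10 lines: asnn hdh fyp nab nbbvv nnxo veolj taib vegxb brnlj
Final line count: 10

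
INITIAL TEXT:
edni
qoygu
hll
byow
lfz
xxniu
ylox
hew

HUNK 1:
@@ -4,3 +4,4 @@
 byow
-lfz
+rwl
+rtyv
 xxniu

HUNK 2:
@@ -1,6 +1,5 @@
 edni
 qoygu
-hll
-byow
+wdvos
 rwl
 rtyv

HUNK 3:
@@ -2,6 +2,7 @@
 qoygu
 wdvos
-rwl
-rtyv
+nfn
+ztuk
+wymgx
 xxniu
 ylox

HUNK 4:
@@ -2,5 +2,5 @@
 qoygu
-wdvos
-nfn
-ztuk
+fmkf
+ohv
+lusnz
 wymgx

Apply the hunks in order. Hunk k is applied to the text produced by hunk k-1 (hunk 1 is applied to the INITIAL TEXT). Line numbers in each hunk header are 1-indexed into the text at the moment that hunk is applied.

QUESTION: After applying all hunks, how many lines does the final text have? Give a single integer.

Hunk 1: at line 4 remove [lfz] add [rwl,rtyv] -> 9 lines: edni qoygu hll byow rwl rtyv xxniu ylox hew
Hunk 2: at line 1 remove [hll,byow] add [wdvos] -> 8 lines: edni qoygu wdvos rwl rtyv xxniu ylox hew
Hunk 3: at line 2 remove [rwl,rtyv] add [nfn,ztuk,wymgx] -> 9 lines: edni qoygu wdvos nfn ztuk wymgx xxniu ylox hew
Hunk 4: at line 2 remove [wdvos,nfn,ztuk] add [fmkf,ohv,lusnz] -> 9 lines: edni qoygu fmkf ohv lusnz wymgx xxniu ylox hew
Final line count: 9

Answer: 9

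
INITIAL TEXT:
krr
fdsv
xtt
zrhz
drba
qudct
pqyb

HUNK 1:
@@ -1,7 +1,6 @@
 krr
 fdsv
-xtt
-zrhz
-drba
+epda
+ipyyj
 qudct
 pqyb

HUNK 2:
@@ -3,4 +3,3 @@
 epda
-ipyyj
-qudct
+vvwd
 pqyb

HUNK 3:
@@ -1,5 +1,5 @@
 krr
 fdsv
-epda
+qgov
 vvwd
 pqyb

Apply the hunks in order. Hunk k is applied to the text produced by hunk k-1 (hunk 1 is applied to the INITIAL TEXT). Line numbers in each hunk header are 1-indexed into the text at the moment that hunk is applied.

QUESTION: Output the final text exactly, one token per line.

Hunk 1: at line 1 remove [xtt,zrhz,drba] add [epda,ipyyj] -> 6 lines: krr fdsv epda ipyyj qudct pqyb
Hunk 2: at line 3 remove [ipyyj,qudct] add [vvwd] -> 5 lines: krr fdsv epda vvwd pqyb
Hunk 3: at line 1 remove [epda] add [qgov] -> 5 lines: krr fdsv qgov vvwd pqyb

Answer: krr
fdsv
qgov
vvwd
pqyb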